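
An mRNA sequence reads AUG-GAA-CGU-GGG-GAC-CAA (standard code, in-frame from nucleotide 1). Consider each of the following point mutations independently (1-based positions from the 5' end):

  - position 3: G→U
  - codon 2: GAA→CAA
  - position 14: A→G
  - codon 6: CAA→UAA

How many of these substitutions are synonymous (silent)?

0

Codon 1: AUG (Met) → AUU (Ile) — missense.
Codon 2: GAA (Glu) → CAA (Gln) — missense.
Codon 5: GAC (Asp) → GGC (Gly) — missense.
Codon 6: CAA (Gln) → UAA (Stop) — nonsense.
Synonymous: 0 of 4.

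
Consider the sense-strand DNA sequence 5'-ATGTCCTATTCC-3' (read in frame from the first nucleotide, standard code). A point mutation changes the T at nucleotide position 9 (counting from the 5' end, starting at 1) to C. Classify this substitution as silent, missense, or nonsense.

silent

Position 9 falls in codon 3: TAT → Tyr.
After the substitution the codon is TAC → Tyr.
Both encode Tyr, so the change is synonymous.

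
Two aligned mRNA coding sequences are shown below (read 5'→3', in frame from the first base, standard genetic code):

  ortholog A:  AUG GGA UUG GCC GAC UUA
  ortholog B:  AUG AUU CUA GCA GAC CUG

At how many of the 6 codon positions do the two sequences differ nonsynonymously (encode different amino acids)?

1

Codon 1: AUG Met / AUG Met — identical.
Codon 2: GGA Gly / AUU Ile — nonsynonymous.
Codon 3: UUG Leu / CUA Leu — synonymous.
Codon 4: GCC Ala / GCA Ala — synonymous.
Codon 5: GAC Asp / GAC Asp — identical.
Codon 6: UUA Leu / CUG Leu — synonymous.
Nonsynonymous differences: 1.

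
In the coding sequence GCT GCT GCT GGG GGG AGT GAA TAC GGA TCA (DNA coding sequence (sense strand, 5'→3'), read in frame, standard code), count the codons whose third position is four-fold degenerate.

7

Codon 1 GCT (Ala): third position 4-fold.
Codon 2 GCT (Ala): third position 4-fold.
Codon 3 GCT (Ala): third position 4-fold.
Codon 4 GGG (Gly): third position 4-fold.
Codon 5 GGG (Gly): third position 4-fold.
Codon 6 AGT (Ser): third position 2-fold.
Codon 7 GAA (Glu): third position 2-fold.
Codon 8 TAC (Tyr): third position 2-fold.
Codon 9 GGA (Gly): third position 4-fold.
Codon 10 TCA (Ser): third position 4-fold.
Four-fold degenerate third positions: 7.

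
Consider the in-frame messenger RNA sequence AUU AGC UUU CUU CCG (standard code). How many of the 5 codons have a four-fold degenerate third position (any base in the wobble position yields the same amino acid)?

Codon 1 AUU (Ile): third position 3-fold.
Codon 2 AGC (Ser): third position 2-fold.
Codon 3 UUU (Phe): third position 2-fold.
Codon 4 CUU (Leu): third position 4-fold.
Codon 5 CCG (Pro): third position 4-fold.
Four-fold degenerate third positions: 2.

2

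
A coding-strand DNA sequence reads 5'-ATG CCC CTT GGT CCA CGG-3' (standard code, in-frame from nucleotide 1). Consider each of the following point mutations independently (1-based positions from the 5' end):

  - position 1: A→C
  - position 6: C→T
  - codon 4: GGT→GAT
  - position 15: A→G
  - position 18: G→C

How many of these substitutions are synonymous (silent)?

3

Codon 1: ATG (Met) → CTG (Leu) — missense.
Codon 2: CCC (Pro) → CCT (Pro) — synonymous.
Codon 4: GGT (Gly) → GAT (Asp) — missense.
Codon 5: CCA (Pro) → CCG (Pro) — synonymous.
Codon 6: CGG (Arg) → CGC (Arg) — synonymous.
Synonymous: 3 of 5.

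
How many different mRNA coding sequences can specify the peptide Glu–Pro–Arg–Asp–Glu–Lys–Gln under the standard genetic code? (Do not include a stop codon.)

Glu: 2 codons.
Pro: 4 codons.
Arg: 6 codons.
Asp: 2 codons.
Glu: 2 codons.
Lys: 2 codons.
Gln: 2 codons.
2 × 4 × 6 × 2 × 2 × 2 × 2 = 768.

768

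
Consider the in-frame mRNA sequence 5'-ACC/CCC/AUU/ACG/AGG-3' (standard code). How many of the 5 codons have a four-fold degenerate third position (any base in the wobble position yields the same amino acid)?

3

Codon 1 ACC (Thr): third position 4-fold.
Codon 2 CCC (Pro): third position 4-fold.
Codon 3 AUU (Ile): third position 3-fold.
Codon 4 ACG (Thr): third position 4-fold.
Codon 5 AGG (Arg): third position 2-fold.
Four-fold degenerate third positions: 3.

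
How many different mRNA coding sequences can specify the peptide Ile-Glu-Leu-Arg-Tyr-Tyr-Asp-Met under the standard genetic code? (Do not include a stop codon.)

Ile: 3 codons.
Glu: 2 codons.
Leu: 6 codons.
Arg: 6 codons.
Tyr: 2 codons.
Tyr: 2 codons.
Asp: 2 codons.
Met: 1 codon.
3 × 2 × 6 × 6 × 2 × 2 × 2 × 1 = 1728.

1728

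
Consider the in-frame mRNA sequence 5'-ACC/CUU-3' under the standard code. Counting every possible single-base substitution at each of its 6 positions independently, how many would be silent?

6

Codon 1 (ACC, Thr): 3 synonymous substitutions.
Codon 2 (CUU, Leu): 3 synonymous substitutions.
Total: 3 + 3 = 6.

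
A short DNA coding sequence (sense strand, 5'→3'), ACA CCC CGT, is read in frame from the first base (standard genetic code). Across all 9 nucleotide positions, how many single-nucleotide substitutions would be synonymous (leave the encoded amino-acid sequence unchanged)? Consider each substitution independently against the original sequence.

9

Codon 1 (ACA, Thr): 3 synonymous substitutions.
Codon 2 (CCC, Pro): 3 synonymous substitutions.
Codon 3 (CGT, Arg): 3 synonymous substitutions.
Total: 3 + 3 + 3 = 9.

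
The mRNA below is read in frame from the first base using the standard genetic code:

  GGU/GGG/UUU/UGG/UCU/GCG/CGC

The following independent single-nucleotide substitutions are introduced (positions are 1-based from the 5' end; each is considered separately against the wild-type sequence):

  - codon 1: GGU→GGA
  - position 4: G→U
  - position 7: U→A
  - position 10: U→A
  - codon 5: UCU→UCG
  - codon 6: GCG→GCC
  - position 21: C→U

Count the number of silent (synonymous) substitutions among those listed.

4

Codon 1: GGU (Gly) → GGA (Gly) — synonymous.
Codon 2: GGG (Gly) → UGG (Trp) — missense.
Codon 3: UUU (Phe) → AUU (Ile) — missense.
Codon 4: UGG (Trp) → AGG (Arg) — missense.
Codon 5: UCU (Ser) → UCG (Ser) — synonymous.
Codon 6: GCG (Ala) → GCC (Ala) — synonymous.
Codon 7: CGC (Arg) → CGU (Arg) — synonymous.
Synonymous: 4 of 7.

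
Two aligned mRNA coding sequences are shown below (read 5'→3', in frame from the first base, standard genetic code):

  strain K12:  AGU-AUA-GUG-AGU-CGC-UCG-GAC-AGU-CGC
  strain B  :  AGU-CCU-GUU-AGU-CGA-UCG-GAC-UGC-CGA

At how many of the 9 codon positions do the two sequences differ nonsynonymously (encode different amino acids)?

Codon 1: AGU Ser / AGU Ser — identical.
Codon 2: AUA Ile / CCU Pro — nonsynonymous.
Codon 3: GUG Val / GUU Val — synonymous.
Codon 4: AGU Ser / AGU Ser — identical.
Codon 5: CGC Arg / CGA Arg — synonymous.
Codon 6: UCG Ser / UCG Ser — identical.
Codon 7: GAC Asp / GAC Asp — identical.
Codon 8: AGU Ser / UGC Cys — nonsynonymous.
Codon 9: CGC Arg / CGA Arg — synonymous.
Nonsynonymous differences: 2.

2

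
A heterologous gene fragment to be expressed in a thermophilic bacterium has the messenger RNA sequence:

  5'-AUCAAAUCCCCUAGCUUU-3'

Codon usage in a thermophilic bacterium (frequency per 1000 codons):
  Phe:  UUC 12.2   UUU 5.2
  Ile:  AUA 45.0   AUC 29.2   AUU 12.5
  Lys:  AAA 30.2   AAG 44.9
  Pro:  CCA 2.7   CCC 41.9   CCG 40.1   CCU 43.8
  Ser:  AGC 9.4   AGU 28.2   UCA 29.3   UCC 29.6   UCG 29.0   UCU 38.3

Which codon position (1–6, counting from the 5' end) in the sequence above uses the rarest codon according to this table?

6

Codon 1 AUC (Ile): 29.2 per 1000.
Codon 2 AAA (Lys): 30.2 per 1000.
Codon 3 UCC (Ser): 29.6 per 1000.
Codon 4 CCU (Pro): 43.8 per 1000.
Codon 5 AGC (Ser): 9.4 per 1000.
Codon 6 UUU (Phe): 5.2 per 1000.
Lowest frequency is 5.2 at codon 6.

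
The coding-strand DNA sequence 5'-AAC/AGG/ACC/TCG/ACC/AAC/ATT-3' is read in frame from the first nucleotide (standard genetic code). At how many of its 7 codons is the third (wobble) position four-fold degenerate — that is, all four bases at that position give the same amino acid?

3

Codon 1 AAC (Asn): third position 2-fold.
Codon 2 AGG (Arg): third position 2-fold.
Codon 3 ACC (Thr): third position 4-fold.
Codon 4 TCG (Ser): third position 4-fold.
Codon 5 ACC (Thr): third position 4-fold.
Codon 6 AAC (Asn): third position 2-fold.
Codon 7 ATT (Ile): third position 3-fold.
Four-fold degenerate third positions: 3.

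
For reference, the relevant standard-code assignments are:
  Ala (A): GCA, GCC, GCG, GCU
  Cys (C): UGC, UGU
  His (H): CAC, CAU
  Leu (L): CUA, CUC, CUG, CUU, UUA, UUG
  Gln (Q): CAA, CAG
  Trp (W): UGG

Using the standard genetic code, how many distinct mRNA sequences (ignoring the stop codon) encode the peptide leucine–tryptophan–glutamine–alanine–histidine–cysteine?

192

Leu: 6 codons.
Trp: 1 codon.
Gln: 2 codons.
Ala: 4 codons.
His: 2 codons.
Cys: 2 codons.
6 × 1 × 2 × 4 × 2 × 2 = 192.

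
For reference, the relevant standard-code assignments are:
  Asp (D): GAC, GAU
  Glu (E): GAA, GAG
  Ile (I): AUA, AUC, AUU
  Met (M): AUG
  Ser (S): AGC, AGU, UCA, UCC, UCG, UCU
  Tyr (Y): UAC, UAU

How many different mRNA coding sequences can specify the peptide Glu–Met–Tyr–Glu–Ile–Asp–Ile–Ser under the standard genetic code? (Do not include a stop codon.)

864

Glu: 2 codons.
Met: 1 codon.
Tyr: 2 codons.
Glu: 2 codons.
Ile: 3 codons.
Asp: 2 codons.
Ile: 3 codons.
Ser: 6 codons.
2 × 1 × 2 × 2 × 3 × 2 × 3 × 6 = 864.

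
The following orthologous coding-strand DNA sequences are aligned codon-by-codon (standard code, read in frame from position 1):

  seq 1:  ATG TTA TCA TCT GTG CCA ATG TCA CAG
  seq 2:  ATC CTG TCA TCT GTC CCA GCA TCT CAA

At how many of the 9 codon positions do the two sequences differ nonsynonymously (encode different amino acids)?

Codon 1: ATG Met / ATC Ile — nonsynonymous.
Codon 2: TTA Leu / CTG Leu — synonymous.
Codon 3: TCA Ser / TCA Ser — identical.
Codon 4: TCT Ser / TCT Ser — identical.
Codon 5: GTG Val / GTC Val — synonymous.
Codon 6: CCA Pro / CCA Pro — identical.
Codon 7: ATG Met / GCA Ala — nonsynonymous.
Codon 8: TCA Ser / TCT Ser — synonymous.
Codon 9: CAG Gln / CAA Gln — synonymous.
Nonsynonymous differences: 2.

2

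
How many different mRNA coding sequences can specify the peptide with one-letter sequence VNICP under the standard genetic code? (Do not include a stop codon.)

192

Val: 4 codons.
Asn: 2 codons.
Ile: 3 codons.
Cys: 2 codons.
Pro: 4 codons.
4 × 2 × 3 × 2 × 4 = 192.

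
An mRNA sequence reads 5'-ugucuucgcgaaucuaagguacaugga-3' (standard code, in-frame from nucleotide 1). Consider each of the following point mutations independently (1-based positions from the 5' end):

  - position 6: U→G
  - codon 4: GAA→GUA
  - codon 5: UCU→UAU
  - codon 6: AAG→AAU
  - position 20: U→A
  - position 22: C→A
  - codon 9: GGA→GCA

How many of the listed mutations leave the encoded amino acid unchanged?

1

Codon 2: CUU (Leu) → CUG (Leu) — synonymous.
Codon 4: GAA (Glu) → GUA (Val) — missense.
Codon 5: UCU (Ser) → UAU (Tyr) — missense.
Codon 6: AAG (Lys) → AAU (Asn) — missense.
Codon 7: GUA (Val) → GAA (Glu) — missense.
Codon 8: CAU (His) → AAU (Asn) — missense.
Codon 9: GGA (Gly) → GCA (Ala) — missense.
Synonymous: 1 of 7.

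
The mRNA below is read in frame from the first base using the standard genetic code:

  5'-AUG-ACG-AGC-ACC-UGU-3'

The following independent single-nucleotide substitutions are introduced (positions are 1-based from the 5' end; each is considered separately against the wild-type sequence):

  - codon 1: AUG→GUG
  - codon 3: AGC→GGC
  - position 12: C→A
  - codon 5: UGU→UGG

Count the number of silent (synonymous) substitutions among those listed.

1

Codon 1: AUG (Met) → GUG (Val) — missense.
Codon 3: AGC (Ser) → GGC (Gly) — missense.
Codon 4: ACC (Thr) → ACA (Thr) — synonymous.
Codon 5: UGU (Cys) → UGG (Trp) — missense.
Synonymous: 1 of 4.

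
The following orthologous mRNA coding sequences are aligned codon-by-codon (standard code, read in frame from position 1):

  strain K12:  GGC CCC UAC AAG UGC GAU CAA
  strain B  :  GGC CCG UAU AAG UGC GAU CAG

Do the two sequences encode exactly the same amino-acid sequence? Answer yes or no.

yes

Codon 1: GGC Gly / GGC Gly — identical.
Codon 2: CCC Pro / CCG Pro — synonymous.
Codon 3: UAC Tyr / UAU Tyr — synonymous.
Codon 4: AAG Lys / AAG Lys — identical.
Codon 5: UGC Cys / UGC Cys — identical.
Codon 6: GAU Asp / GAU Asp — identical.
Codon 7: CAA Gln / CAG Gln — synonymous.
Nonsynonymous differences: 0 → same protein.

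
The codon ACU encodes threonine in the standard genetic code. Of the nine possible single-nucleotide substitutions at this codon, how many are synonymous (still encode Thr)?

Position 1: none → 0 synonymous.
Position 2: none → 0 synonymous.
Position 3: ACC, ACA, ACG → 3 synonymous.
Total: 0 + 0 + 3 = 3.

3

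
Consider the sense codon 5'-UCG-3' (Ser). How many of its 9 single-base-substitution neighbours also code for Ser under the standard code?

Position 1: none → 0 synonymous.
Position 2: none → 0 synonymous.
Position 3: UCU, UCC, UCA → 3 synonymous.
Total: 0 + 0 + 3 = 3.

3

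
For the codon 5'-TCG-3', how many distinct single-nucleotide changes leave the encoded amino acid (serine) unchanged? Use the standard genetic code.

3

Position 1: none → 0 synonymous.
Position 2: none → 0 synonymous.
Position 3: TCT, TCC, TCA → 3 synonymous.
Total: 0 + 0 + 3 = 3.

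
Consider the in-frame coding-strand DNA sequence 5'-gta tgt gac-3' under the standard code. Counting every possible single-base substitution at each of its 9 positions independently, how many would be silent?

Codon 1 (GTA, Val): 3 synonymous substitutions.
Codon 2 (TGT, Cys): 1 synonymous substitution.
Codon 3 (GAC, Asp): 1 synonymous substitution.
Total: 3 + 1 + 1 = 5.

5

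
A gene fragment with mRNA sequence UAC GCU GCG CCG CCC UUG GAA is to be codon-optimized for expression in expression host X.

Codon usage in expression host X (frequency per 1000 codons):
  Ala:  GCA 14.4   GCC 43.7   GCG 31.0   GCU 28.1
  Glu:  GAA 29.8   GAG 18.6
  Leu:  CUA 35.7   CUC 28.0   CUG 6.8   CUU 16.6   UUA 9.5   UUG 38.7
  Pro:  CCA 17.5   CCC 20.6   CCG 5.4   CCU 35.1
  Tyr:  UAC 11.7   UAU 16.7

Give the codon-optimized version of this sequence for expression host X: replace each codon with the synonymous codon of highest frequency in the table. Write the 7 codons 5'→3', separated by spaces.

UAU GCC GCC CCU CCU UUG GAA

Codon 1 (Tyr): best is UAU at 16.7.
Codon 2 (Ala): best is GCC at 43.7.
Codon 3 (Ala): best is GCC at 43.7.
Codon 4 (Pro): best is CCU at 35.1.
Codon 5 (Pro): best is CCU at 35.1.
Codon 6 (Leu): best is UUG at 38.7.
Codon 7 (Glu): best is GAA at 29.8.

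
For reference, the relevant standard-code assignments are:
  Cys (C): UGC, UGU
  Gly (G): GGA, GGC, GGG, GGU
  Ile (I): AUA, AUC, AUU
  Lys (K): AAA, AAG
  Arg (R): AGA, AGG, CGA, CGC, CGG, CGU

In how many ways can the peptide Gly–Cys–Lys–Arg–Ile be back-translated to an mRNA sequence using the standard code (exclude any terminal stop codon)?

Gly: 4 codons.
Cys: 2 codons.
Lys: 2 codons.
Arg: 6 codons.
Ile: 3 codons.
4 × 2 × 2 × 6 × 3 = 288.

288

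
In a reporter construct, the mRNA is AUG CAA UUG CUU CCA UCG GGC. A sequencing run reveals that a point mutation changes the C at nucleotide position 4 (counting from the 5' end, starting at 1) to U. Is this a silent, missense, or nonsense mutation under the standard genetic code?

nonsense

Position 4 falls in codon 2: CAA → Gln.
After the substitution the codon is UAA → Stop.
The new codon is a stop codon, so this is a nonsense mutation.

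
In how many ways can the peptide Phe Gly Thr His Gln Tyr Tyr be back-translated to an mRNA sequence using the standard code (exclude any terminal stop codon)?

512

Phe: 2 codons.
Gly: 4 codons.
Thr: 4 codons.
His: 2 codons.
Gln: 2 codons.
Tyr: 2 codons.
Tyr: 2 codons.
2 × 4 × 4 × 2 × 2 × 2 × 2 = 512.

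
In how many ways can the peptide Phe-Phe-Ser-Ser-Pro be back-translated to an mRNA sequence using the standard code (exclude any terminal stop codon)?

576

Phe: 2 codons.
Phe: 2 codons.
Ser: 6 codons.
Ser: 6 codons.
Pro: 4 codons.
2 × 2 × 6 × 6 × 4 = 576.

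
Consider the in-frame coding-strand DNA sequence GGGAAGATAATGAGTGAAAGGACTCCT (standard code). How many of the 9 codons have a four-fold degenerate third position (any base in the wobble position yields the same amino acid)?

Codon 1 GGG (Gly): third position 4-fold.
Codon 2 AAG (Lys): third position 2-fold.
Codon 3 ATA (Ile): third position 3-fold.
Codon 4 ATG (Met): third position 1-fold.
Codon 5 AGT (Ser): third position 2-fold.
Codon 6 GAA (Glu): third position 2-fold.
Codon 7 AGG (Arg): third position 2-fold.
Codon 8 ACT (Thr): third position 4-fold.
Codon 9 CCT (Pro): third position 4-fold.
Four-fold degenerate third positions: 3.

3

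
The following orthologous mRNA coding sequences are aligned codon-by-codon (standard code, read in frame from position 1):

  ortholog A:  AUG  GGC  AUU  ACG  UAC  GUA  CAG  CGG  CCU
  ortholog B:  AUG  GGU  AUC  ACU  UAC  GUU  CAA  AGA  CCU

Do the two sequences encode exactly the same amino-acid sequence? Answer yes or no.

yes

Codon 1: AUG Met / AUG Met — identical.
Codon 2: GGC Gly / GGU Gly — synonymous.
Codon 3: AUU Ile / AUC Ile — synonymous.
Codon 4: ACG Thr / ACU Thr — synonymous.
Codon 5: UAC Tyr / UAC Tyr — identical.
Codon 6: GUA Val / GUU Val — synonymous.
Codon 7: CAG Gln / CAA Gln — synonymous.
Codon 8: CGG Arg / AGA Arg — synonymous.
Codon 9: CCU Pro / CCU Pro — identical.
Nonsynonymous differences: 0 → same protein.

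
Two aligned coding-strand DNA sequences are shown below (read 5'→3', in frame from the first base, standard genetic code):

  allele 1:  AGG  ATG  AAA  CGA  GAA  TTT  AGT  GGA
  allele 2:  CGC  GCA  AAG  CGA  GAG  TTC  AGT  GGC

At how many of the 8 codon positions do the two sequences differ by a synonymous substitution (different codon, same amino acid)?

Codon 1: AGG Arg / CGC Arg — synonymous.
Codon 2: ATG Met / GCA Ala — nonsynonymous.
Codon 3: AAA Lys / AAG Lys — synonymous.
Codon 4: CGA Arg / CGA Arg — identical.
Codon 5: GAA Glu / GAG Glu — synonymous.
Codon 6: TTT Phe / TTC Phe — synonymous.
Codon 7: AGT Ser / AGT Ser — identical.
Codon 8: GGA Gly / GGC Gly — synonymous.
Synonymous differences: 5.

5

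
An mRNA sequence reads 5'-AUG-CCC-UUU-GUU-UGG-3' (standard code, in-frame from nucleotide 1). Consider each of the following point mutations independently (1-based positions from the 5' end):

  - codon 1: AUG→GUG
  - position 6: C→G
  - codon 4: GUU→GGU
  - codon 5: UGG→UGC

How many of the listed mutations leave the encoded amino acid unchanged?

Codon 1: AUG (Met) → GUG (Val) — missense.
Codon 2: CCC (Pro) → CCG (Pro) — synonymous.
Codon 4: GUU (Val) → GGU (Gly) — missense.
Codon 5: UGG (Trp) → UGC (Cys) — missense.
Synonymous: 1 of 4.

1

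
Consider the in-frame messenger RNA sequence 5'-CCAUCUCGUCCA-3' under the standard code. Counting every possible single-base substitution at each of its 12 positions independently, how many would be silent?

12

Codon 1 (CCA, Pro): 3 synonymous substitutions.
Codon 2 (UCU, Ser): 3 synonymous substitutions.
Codon 3 (CGU, Arg): 3 synonymous substitutions.
Codon 4 (CCA, Pro): 3 synonymous substitutions.
Total: 3 + 3 + 3 + 3 = 12.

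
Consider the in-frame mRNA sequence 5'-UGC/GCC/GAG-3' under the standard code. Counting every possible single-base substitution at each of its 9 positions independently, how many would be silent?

5

Codon 1 (UGC, Cys): 1 synonymous substitution.
Codon 2 (GCC, Ala): 3 synonymous substitutions.
Codon 3 (GAG, Glu): 1 synonymous substitution.
Total: 1 + 3 + 1 = 5.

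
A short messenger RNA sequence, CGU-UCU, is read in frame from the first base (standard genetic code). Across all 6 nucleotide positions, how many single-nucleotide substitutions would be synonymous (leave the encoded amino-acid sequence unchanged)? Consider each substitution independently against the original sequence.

6

Codon 1 (CGU, Arg): 3 synonymous substitutions.
Codon 2 (UCU, Ser): 3 synonymous substitutions.
Total: 3 + 3 = 6.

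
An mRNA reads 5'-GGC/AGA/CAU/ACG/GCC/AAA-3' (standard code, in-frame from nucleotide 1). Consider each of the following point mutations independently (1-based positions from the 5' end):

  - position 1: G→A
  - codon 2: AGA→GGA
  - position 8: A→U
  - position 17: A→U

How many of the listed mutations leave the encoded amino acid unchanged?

Codon 1: GGC (Gly) → AGC (Ser) — missense.
Codon 2: AGA (Arg) → GGA (Gly) — missense.
Codon 3: CAU (His) → CUU (Leu) — missense.
Codon 6: AAA (Lys) → AUA (Ile) — missense.
Synonymous: 0 of 4.

0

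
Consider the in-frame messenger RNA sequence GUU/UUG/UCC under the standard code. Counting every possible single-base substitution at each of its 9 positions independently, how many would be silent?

Codon 1 (GUU, Val): 3 synonymous substitutions.
Codon 2 (UUG, Leu): 2 synonymous substitutions.
Codon 3 (UCC, Ser): 3 synonymous substitutions.
Total: 3 + 2 + 3 = 8.

8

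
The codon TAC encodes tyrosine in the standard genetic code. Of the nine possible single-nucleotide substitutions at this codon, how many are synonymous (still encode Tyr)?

Position 1: none → 0 synonymous.
Position 2: none → 0 synonymous.
Position 3: TAT → 1 synonymous.
Total: 0 + 0 + 1 = 1.

1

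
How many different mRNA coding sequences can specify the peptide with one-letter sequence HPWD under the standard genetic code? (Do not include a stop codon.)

16

His: 2 codons.
Pro: 4 codons.
Trp: 1 codon.
Asp: 2 codons.
2 × 4 × 1 × 2 = 16.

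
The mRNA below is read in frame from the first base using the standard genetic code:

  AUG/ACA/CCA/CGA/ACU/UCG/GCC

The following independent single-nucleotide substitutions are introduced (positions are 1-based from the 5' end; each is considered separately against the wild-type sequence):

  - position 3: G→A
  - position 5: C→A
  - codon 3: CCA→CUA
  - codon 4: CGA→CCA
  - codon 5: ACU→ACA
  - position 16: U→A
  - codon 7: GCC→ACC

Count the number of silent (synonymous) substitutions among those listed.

Codon 1: AUG (Met) → AUA (Ile) — missense.
Codon 2: ACA (Thr) → AAA (Lys) — missense.
Codon 3: CCA (Pro) → CUA (Leu) — missense.
Codon 4: CGA (Arg) → CCA (Pro) — missense.
Codon 5: ACU (Thr) → ACA (Thr) — synonymous.
Codon 6: UCG (Ser) → ACG (Thr) — missense.
Codon 7: GCC (Ala) → ACC (Thr) — missense.
Synonymous: 1 of 7.

1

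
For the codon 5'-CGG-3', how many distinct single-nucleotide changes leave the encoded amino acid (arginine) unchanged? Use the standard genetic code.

Position 1: AGG → 1 synonymous.
Position 2: none → 0 synonymous.
Position 3: CGU, CGC, CGA → 3 synonymous.
Total: 1 + 0 + 3 = 4.

4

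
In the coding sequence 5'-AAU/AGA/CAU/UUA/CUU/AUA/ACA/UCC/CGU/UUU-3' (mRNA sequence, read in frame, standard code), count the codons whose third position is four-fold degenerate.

Codon 1 AAU (Asn): third position 2-fold.
Codon 2 AGA (Arg): third position 2-fold.
Codon 3 CAU (His): third position 2-fold.
Codon 4 UUA (Leu): third position 2-fold.
Codon 5 CUU (Leu): third position 4-fold.
Codon 6 AUA (Ile): third position 3-fold.
Codon 7 ACA (Thr): third position 4-fold.
Codon 8 UCC (Ser): third position 4-fold.
Codon 9 CGU (Arg): third position 4-fold.
Codon 10 UUU (Phe): third position 2-fold.
Four-fold degenerate third positions: 4.

4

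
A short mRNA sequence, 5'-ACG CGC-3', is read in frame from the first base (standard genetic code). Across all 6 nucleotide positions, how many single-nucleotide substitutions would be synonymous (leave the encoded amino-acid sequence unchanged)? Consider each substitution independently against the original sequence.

6

Codon 1 (ACG, Thr): 3 synonymous substitutions.
Codon 2 (CGC, Arg): 3 synonymous substitutions.
Total: 3 + 3 = 6.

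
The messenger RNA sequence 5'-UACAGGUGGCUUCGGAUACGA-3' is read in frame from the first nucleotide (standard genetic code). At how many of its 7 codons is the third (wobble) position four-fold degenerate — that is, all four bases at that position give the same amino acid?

3

Codon 1 UAC (Tyr): third position 2-fold.
Codon 2 AGG (Arg): third position 2-fold.
Codon 3 UGG (Trp): third position 1-fold.
Codon 4 CUU (Leu): third position 4-fold.
Codon 5 CGG (Arg): third position 4-fold.
Codon 6 AUA (Ile): third position 3-fold.
Codon 7 CGA (Arg): third position 4-fold.
Four-fold degenerate third positions: 3.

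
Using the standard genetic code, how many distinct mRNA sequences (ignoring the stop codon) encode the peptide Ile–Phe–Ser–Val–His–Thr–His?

2304

Ile: 3 codons.
Phe: 2 codons.
Ser: 6 codons.
Val: 4 codons.
His: 2 codons.
Thr: 4 codons.
His: 2 codons.
3 × 2 × 6 × 4 × 2 × 4 × 2 = 2304.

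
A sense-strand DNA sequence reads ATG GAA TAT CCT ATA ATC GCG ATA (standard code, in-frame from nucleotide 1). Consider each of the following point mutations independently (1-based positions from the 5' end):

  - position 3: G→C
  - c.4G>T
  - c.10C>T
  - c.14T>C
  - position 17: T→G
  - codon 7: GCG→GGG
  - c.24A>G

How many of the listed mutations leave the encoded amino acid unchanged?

0

Codon 1: ATG (Met) → ATC (Ile) — missense.
Codon 2: GAA (Glu) → TAA (Stop) — nonsense.
Codon 4: CCT (Pro) → TCT (Ser) — missense.
Codon 5: ATA (Ile) → ACA (Thr) — missense.
Codon 6: ATC (Ile) → AGC (Ser) — missense.
Codon 7: GCG (Ala) → GGG (Gly) — missense.
Codon 8: ATA (Ile) → ATG (Met) — missense.
Synonymous: 0 of 7.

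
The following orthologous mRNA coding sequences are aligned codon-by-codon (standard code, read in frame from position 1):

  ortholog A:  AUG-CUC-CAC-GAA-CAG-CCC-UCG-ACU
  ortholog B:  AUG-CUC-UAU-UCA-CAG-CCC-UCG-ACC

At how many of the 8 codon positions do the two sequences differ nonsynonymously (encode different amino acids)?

2

Codon 1: AUG Met / AUG Met — identical.
Codon 2: CUC Leu / CUC Leu — identical.
Codon 3: CAC His / UAU Tyr — nonsynonymous.
Codon 4: GAA Glu / UCA Ser — nonsynonymous.
Codon 5: CAG Gln / CAG Gln — identical.
Codon 6: CCC Pro / CCC Pro — identical.
Codon 7: UCG Ser / UCG Ser — identical.
Codon 8: ACU Thr / ACC Thr — synonymous.
Nonsynonymous differences: 2.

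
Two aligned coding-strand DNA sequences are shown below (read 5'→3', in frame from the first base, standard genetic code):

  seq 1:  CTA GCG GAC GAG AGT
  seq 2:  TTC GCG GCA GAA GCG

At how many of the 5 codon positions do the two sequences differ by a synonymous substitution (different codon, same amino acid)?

Codon 1: CTA Leu / TTC Phe — nonsynonymous.
Codon 2: GCG Ala / GCG Ala — identical.
Codon 3: GAC Asp / GCA Ala — nonsynonymous.
Codon 4: GAG Glu / GAA Glu — synonymous.
Codon 5: AGT Ser / GCG Ala — nonsynonymous.
Synonymous differences: 1.

1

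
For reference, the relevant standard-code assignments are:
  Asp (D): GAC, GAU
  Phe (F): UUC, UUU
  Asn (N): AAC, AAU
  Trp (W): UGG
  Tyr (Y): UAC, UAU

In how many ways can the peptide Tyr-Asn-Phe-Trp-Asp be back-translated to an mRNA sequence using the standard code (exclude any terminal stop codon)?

16

Tyr: 2 codons.
Asn: 2 codons.
Phe: 2 codons.
Trp: 1 codon.
Asp: 2 codons.
2 × 2 × 2 × 1 × 2 = 16.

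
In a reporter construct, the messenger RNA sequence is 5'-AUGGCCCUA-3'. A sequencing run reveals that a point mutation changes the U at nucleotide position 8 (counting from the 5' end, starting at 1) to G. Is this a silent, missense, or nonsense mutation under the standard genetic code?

missense

Position 8 falls in codon 3: CUA → Leu.
After the substitution the codon is CGA → Arg.
Leu ≠ Arg, so this is a missense mutation.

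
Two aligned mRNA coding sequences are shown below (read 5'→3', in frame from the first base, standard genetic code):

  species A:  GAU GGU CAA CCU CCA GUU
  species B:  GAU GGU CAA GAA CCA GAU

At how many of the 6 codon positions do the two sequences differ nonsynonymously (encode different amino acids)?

2

Codon 1: GAU Asp / GAU Asp — identical.
Codon 2: GGU Gly / GGU Gly — identical.
Codon 3: CAA Gln / CAA Gln — identical.
Codon 4: CCU Pro / GAA Glu — nonsynonymous.
Codon 5: CCA Pro / CCA Pro — identical.
Codon 6: GUU Val / GAU Asp — nonsynonymous.
Nonsynonymous differences: 2.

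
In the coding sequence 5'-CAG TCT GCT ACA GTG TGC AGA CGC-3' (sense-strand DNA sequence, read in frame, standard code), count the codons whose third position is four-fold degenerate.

Codon 1 CAG (Gln): third position 2-fold.
Codon 2 TCT (Ser): third position 4-fold.
Codon 3 GCT (Ala): third position 4-fold.
Codon 4 ACA (Thr): third position 4-fold.
Codon 5 GTG (Val): third position 4-fold.
Codon 6 TGC (Cys): third position 2-fold.
Codon 7 AGA (Arg): third position 2-fold.
Codon 8 CGC (Arg): third position 4-fold.
Four-fold degenerate third positions: 5.

5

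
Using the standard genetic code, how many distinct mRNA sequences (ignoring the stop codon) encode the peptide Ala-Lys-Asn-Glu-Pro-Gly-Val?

2048

Ala: 4 codons.
Lys: 2 codons.
Asn: 2 codons.
Glu: 2 codons.
Pro: 4 codons.
Gly: 4 codons.
Val: 4 codons.
4 × 2 × 2 × 2 × 4 × 4 × 4 = 2048.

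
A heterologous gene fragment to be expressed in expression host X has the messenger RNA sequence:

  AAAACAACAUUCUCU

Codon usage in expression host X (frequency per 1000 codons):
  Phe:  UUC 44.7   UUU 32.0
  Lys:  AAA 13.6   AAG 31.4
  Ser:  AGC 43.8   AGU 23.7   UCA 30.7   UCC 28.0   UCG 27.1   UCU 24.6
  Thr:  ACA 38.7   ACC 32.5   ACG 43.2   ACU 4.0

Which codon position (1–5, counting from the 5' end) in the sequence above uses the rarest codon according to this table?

Codon 1 AAA (Lys): 13.6 per 1000.
Codon 2 ACA (Thr): 38.7 per 1000.
Codon 3 ACA (Thr): 38.7 per 1000.
Codon 4 UUC (Phe): 44.7 per 1000.
Codon 5 UCU (Ser): 24.6 per 1000.
Lowest frequency is 13.6 at codon 1.

1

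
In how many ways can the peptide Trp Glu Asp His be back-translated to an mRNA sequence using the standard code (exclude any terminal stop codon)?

8

Trp: 1 codon.
Glu: 2 codons.
Asp: 2 codons.
His: 2 codons.
1 × 2 × 2 × 2 = 8.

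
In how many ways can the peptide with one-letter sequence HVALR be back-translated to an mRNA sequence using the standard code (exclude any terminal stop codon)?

His: 2 codons.
Val: 4 codons.
Ala: 4 codons.
Leu: 6 codons.
Arg: 6 codons.
2 × 4 × 4 × 6 × 6 = 1152.

1152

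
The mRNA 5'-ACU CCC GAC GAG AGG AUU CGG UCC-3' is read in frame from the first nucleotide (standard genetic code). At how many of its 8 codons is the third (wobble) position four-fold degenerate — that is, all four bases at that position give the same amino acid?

Codon 1 ACU (Thr): third position 4-fold.
Codon 2 CCC (Pro): third position 4-fold.
Codon 3 GAC (Asp): third position 2-fold.
Codon 4 GAG (Glu): third position 2-fold.
Codon 5 AGG (Arg): third position 2-fold.
Codon 6 AUU (Ile): third position 3-fold.
Codon 7 CGG (Arg): third position 4-fold.
Codon 8 UCC (Ser): third position 4-fold.
Four-fold degenerate third positions: 4.

4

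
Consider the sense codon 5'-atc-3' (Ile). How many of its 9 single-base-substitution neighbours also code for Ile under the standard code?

Position 1: none → 0 synonymous.
Position 2: none → 0 synonymous.
Position 3: ATT, ATA → 2 synonymous.
Total: 0 + 0 + 2 = 2.

2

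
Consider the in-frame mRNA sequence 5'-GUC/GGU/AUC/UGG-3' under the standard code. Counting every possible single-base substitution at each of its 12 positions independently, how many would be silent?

8

Codon 1 (GUC, Val): 3 synonymous substitutions.
Codon 2 (GGU, Gly): 3 synonymous substitutions.
Codon 3 (AUC, Ile): 2 synonymous substitutions.
Codon 4 (UGG, Trp): 0 synonymous substitutions.
Total: 3 + 3 + 2 + 0 = 8.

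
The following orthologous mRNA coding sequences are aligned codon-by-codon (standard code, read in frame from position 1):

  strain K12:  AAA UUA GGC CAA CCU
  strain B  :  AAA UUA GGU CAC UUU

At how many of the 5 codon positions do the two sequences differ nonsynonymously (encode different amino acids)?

2

Codon 1: AAA Lys / AAA Lys — identical.
Codon 2: UUA Leu / UUA Leu — identical.
Codon 3: GGC Gly / GGU Gly — synonymous.
Codon 4: CAA Gln / CAC His — nonsynonymous.
Codon 5: CCU Pro / UUU Phe — nonsynonymous.
Nonsynonymous differences: 2.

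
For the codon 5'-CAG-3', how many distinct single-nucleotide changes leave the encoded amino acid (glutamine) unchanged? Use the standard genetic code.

1

Position 1: none → 0 synonymous.
Position 2: none → 0 synonymous.
Position 3: CAA → 1 synonymous.
Total: 0 + 0 + 1 = 1.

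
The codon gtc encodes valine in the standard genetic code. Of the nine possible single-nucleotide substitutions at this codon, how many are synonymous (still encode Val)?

3

Position 1: none → 0 synonymous.
Position 2: none → 0 synonymous.
Position 3: GTT, GTA, GTG → 3 synonymous.
Total: 0 + 0 + 3 = 3.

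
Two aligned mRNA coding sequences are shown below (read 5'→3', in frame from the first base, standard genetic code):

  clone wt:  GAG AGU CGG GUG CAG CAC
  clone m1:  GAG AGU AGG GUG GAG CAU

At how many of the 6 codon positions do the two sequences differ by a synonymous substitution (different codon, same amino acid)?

Codon 1: GAG Glu / GAG Glu — identical.
Codon 2: AGU Ser / AGU Ser — identical.
Codon 3: CGG Arg / AGG Arg — synonymous.
Codon 4: GUG Val / GUG Val — identical.
Codon 5: CAG Gln / GAG Glu — nonsynonymous.
Codon 6: CAC His / CAU His — synonymous.
Synonymous differences: 2.

2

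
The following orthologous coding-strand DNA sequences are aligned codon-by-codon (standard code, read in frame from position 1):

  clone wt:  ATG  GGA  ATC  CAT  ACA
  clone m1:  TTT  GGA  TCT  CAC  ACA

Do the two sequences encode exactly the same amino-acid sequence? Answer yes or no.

no

Codon 1: ATG Met / TTT Phe — nonsynonymous.
Codon 2: GGA Gly / GGA Gly — identical.
Codon 3: ATC Ile / TCT Ser — nonsynonymous.
Codon 4: CAT His / CAC His — synonymous.
Codon 5: ACA Thr / ACA Thr — identical.
Nonsynonymous differences: 2 → different protein.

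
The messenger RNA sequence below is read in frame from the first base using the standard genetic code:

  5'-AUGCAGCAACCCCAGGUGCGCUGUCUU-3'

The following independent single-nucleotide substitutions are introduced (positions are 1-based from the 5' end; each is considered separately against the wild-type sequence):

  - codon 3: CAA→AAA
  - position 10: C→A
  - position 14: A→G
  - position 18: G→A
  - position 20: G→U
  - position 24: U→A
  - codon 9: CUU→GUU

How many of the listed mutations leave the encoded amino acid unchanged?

Codon 3: CAA (Gln) → AAA (Lys) — missense.
Codon 4: CCC (Pro) → ACC (Thr) — missense.
Codon 5: CAG (Gln) → CGG (Arg) — missense.
Codon 6: GUG (Val) → GUA (Val) — synonymous.
Codon 7: CGC (Arg) → CUC (Leu) — missense.
Codon 8: UGU (Cys) → UGA (Stop) — nonsense.
Codon 9: CUU (Leu) → GUU (Val) — missense.
Synonymous: 1 of 7.

1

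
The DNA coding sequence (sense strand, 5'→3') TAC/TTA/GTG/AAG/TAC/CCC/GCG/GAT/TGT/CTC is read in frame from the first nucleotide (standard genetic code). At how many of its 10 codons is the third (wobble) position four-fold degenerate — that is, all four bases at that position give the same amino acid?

Codon 1 TAC (Tyr): third position 2-fold.
Codon 2 TTA (Leu): third position 2-fold.
Codon 3 GTG (Val): third position 4-fold.
Codon 4 AAG (Lys): third position 2-fold.
Codon 5 TAC (Tyr): third position 2-fold.
Codon 6 CCC (Pro): third position 4-fold.
Codon 7 GCG (Ala): third position 4-fold.
Codon 8 GAT (Asp): third position 2-fold.
Codon 9 TGT (Cys): third position 2-fold.
Codon 10 CTC (Leu): third position 4-fold.
Four-fold degenerate third positions: 4.

4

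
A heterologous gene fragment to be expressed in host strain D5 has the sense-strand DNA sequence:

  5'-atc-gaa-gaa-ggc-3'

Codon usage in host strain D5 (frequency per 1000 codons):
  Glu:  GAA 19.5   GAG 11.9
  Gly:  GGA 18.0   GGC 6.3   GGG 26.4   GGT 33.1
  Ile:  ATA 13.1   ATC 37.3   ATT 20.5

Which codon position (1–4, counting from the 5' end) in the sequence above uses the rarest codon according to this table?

Codon 1 ATC (Ile): 37.3 per 1000.
Codon 2 GAA (Glu): 19.5 per 1000.
Codon 3 GAA (Glu): 19.5 per 1000.
Codon 4 GGC (Gly): 6.3 per 1000.
Lowest frequency is 6.3 at codon 4.

4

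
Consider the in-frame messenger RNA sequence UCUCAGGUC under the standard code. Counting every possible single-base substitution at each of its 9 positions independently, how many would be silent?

7

Codon 1 (UCU, Ser): 3 synonymous substitutions.
Codon 2 (CAG, Gln): 1 synonymous substitution.
Codon 3 (GUC, Val): 3 synonymous substitutions.
Total: 3 + 1 + 3 = 7.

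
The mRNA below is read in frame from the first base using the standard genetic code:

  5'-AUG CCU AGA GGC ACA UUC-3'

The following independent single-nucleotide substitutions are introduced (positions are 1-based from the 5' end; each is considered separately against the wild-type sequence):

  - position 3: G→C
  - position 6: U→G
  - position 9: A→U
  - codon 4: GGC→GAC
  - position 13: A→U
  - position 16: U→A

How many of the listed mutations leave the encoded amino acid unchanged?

1

Codon 1: AUG (Met) → AUC (Ile) — missense.
Codon 2: CCU (Pro) → CCG (Pro) — synonymous.
Codon 3: AGA (Arg) → AGU (Ser) — missense.
Codon 4: GGC (Gly) → GAC (Asp) — missense.
Codon 5: ACA (Thr) → UCA (Ser) — missense.
Codon 6: UUC (Phe) → AUC (Ile) — missense.
Synonymous: 1 of 6.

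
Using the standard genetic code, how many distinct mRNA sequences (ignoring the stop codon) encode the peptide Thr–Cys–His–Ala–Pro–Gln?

Thr: 4 codons.
Cys: 2 codons.
His: 2 codons.
Ala: 4 codons.
Pro: 4 codons.
Gln: 2 codons.
4 × 2 × 2 × 4 × 4 × 2 = 512.

512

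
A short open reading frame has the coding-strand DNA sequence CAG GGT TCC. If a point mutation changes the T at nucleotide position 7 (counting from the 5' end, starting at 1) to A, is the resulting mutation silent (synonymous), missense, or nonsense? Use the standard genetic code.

Position 7 falls in codon 3: TCC → Ser.
After the substitution the codon is ACC → Thr.
Ser ≠ Thr, so this is a missense mutation.

missense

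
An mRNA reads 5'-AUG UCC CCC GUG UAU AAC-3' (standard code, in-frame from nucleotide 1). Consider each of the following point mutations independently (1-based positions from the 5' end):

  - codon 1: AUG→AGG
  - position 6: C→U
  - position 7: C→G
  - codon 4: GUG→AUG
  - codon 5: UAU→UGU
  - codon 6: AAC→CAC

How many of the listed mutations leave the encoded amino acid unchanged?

1

Codon 1: AUG (Met) → AGG (Arg) — missense.
Codon 2: UCC (Ser) → UCU (Ser) — synonymous.
Codon 3: CCC (Pro) → GCC (Ala) — missense.
Codon 4: GUG (Val) → AUG (Met) — missense.
Codon 5: UAU (Tyr) → UGU (Cys) — missense.
Codon 6: AAC (Asn) → CAC (His) — missense.
Synonymous: 1 of 6.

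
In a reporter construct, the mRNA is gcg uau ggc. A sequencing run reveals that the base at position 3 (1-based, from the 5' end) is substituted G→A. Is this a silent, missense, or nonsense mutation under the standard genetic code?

Position 3 falls in codon 1: GCG → Ala.
After the substitution the codon is GCA → Ala.
Both encode Ala, so the change is synonymous.

silent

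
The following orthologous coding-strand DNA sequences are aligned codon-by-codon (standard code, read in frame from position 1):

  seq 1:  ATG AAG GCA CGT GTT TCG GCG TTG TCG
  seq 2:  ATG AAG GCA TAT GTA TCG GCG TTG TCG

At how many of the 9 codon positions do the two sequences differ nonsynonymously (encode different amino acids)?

Codon 1: ATG Met / ATG Met — identical.
Codon 2: AAG Lys / AAG Lys — identical.
Codon 3: GCA Ala / GCA Ala — identical.
Codon 4: CGT Arg / TAT Tyr — nonsynonymous.
Codon 5: GTT Val / GTA Val — synonymous.
Codon 6: TCG Ser / TCG Ser — identical.
Codon 7: GCG Ala / GCG Ala — identical.
Codon 8: TTG Leu / TTG Leu — identical.
Codon 9: TCG Ser / TCG Ser — identical.
Nonsynonymous differences: 1.

1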